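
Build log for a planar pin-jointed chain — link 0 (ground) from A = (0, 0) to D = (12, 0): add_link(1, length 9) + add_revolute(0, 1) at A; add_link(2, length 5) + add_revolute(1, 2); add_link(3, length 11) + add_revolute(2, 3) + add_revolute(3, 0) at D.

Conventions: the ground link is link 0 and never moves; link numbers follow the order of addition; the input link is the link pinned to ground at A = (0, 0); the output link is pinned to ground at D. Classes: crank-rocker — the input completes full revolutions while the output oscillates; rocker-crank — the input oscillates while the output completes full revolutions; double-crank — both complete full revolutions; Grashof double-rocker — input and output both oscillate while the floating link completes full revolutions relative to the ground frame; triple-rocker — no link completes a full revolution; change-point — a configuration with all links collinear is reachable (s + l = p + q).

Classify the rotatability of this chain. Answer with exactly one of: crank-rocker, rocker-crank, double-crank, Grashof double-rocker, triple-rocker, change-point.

lengths: ground=12, input=9, coupler=5, output=11
sorted: s=5 (shortest), l=12 (longest), p+q=20
s + l = 17 vs p + q = 20
s + l < p + q (Grashof) with shortest = coupler link → Grashof double-rocker

Grashof double-rocker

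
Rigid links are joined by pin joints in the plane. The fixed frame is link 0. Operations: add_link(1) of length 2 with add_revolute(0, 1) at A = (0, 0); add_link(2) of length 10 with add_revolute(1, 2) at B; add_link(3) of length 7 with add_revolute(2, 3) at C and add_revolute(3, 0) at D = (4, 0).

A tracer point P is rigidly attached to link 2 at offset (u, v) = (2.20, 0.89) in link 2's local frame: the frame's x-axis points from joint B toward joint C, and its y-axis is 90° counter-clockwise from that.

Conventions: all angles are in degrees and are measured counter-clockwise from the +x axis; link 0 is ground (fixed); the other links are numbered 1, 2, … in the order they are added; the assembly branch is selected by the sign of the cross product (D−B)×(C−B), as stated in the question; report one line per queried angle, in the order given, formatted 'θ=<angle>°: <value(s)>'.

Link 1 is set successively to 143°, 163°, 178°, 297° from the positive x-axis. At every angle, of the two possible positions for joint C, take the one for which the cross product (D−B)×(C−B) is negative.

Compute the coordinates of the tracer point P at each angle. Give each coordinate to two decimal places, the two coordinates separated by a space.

A=(0,0), D=(4.00,0)
θ=143°: B = A + 2.00·(cos143°, sin143°) = (-1.5973, 1.2036)
θ=143°: |BD| = 5.7252
θ=143°: circle(B,10.00) ∩ circle(D,7.00): a=7.3166, h=6.8167
θ=143°:   candidates: C₊=(6.9889,6.3298) cross=39.027; C₋=(4.1227,-6.9989) cross=-39.027
θ=143°:   branch - wants cross < 0 → take C=(4.1227,-6.9989) (cross=-39.027)
θ=143°: ex = (C−B)/|BC| = (0.5720,-0.8203); ey = (0.8203,0.5720)
θ=143°: P = B + 2.20·ex + 0.89·ey = (0.3912,-0.0919)
θ=163°: B = A + 2.00·(cos163°, sin163°) = (-1.9126, 0.5847)
θ=163°: |BD| = 5.9415
θ=163°: circle(B,10.00) ∩ circle(D,7.00): a=7.2626, h=6.8742
θ=163°:   candidates: C₊=(5.9913,6.7108) cross=40.843; C₋=(4.6382,-6.9708) cross=-40.843
θ=163°:   branch - wants cross < 0 → take C=(4.6382,-6.9708) (cross=-40.843)
θ=163°: ex = (C−B)/|BC| = (0.6551,-0.7556); ey = (0.7556,0.6551)
θ=163°: P = B + 2.20·ex + 0.89·ey = (0.2010,-0.4945)
θ=178°: B = A + 2.00·(cos178°, sin178°) = (-1.9988, 0.0698)
θ=178°: |BD| = 5.9992
θ=178°: circle(B,10.00) ∩ circle(D,7.00): a=7.2502, h=6.8873
θ=178°:   candidates: C₊=(5.3310,6.8723) cross=41.318; C₋=(5.1708,-6.9014) cross=-41.318
θ=178°:   branch - wants cross < 0 → take C=(5.1708,-6.9014) (cross=-41.318)
θ=178°: ex = (C−B)/|BC| = (0.7170,-0.6971); ey = (0.6971,0.7170)
θ=178°: P = B + 2.20·ex + 0.89·ey = (0.1990,-0.8258)
θ=297°: B = A + 2.00·(cos297°, sin297°) = (0.9080, -1.7820)
θ=297°: |BD| = 3.5688
θ=297°: circle(B,10.00) ∩ circle(D,7.00): a=8.9297, h=4.5012
θ=297°:   candidates: C₊=(6.3972,6.5767) cross=16.064; C₋=(10.8923,-1.2230) cross=-16.064
θ=297°:   branch - wants cross < 0 → take C=(10.8923,-1.2230) (cross=-16.064)
θ=297°: ex = (C−B)/|BC| = (0.9984,0.0559); ey = (-0.0559,0.9984)
θ=297°: P = B + 2.20·ex + 0.89·ey = (3.0548,-0.7704)

θ=143°: 0.39 -0.09
θ=163°: 0.20 -0.49
θ=178°: 0.20 -0.83
θ=297°: 3.05 -0.77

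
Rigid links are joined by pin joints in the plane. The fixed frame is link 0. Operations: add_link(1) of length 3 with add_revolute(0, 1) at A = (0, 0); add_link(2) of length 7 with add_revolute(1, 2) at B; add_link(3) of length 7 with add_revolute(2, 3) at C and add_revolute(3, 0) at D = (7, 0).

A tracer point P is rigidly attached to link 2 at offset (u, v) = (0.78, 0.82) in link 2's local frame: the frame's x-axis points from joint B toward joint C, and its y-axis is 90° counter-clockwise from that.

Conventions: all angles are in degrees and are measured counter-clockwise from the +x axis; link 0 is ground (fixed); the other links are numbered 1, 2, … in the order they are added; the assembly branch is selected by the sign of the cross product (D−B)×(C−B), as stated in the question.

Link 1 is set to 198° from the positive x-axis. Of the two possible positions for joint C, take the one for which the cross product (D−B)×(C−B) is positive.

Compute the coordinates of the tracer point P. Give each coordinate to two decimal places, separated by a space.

A=(0,0), D=(7.00,0)
B = A + 3.00·(cos198°, sin198°) = (-2.8532, -0.9271)
|BD| = 9.8967
circle(B,7.00) ∩ circle(D,7.00): a=4.9483, h=4.9512
  candidates: C₊=(1.6096,4.4659) cross=49.000; C₋=(2.5372,-5.3929) cross=-49.000
  branch + wants cross > 0 → take C=(1.6096,4.4659) (cross=49.000)
ex = (C−B)/|BC| = (0.6375,0.7704); ey = (-0.7704,0.6375)
P = B + 0.78·ex + 0.82·ey = (-2.9876,0.1967)

-2.99 0.20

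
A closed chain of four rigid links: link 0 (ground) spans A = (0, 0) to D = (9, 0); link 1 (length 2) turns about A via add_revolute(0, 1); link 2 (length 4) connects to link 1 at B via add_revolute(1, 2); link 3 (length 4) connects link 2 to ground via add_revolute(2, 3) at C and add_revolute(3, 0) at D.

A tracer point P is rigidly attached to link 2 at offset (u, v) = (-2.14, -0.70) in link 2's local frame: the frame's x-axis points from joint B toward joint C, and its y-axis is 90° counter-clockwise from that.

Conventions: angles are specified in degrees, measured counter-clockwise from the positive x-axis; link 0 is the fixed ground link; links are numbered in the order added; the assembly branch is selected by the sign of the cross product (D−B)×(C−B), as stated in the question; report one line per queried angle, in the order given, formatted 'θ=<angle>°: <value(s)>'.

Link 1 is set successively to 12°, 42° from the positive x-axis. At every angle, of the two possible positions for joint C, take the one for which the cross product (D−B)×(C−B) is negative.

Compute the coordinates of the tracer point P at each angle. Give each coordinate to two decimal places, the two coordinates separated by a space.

A=(0,0), D=(9.00,0)
θ=12°: B = A + 2.00·(cos12°, sin12°) = (1.9563, 0.4158)
θ=12°: |BD| = 7.0560
θ=12°: circle(B,4.00) ∩ circle(D,4.00): a=3.5280, h=1.8850
θ=12°:   candidates: C₊=(5.5892,2.0897) cross=13.301; C₋=(5.3671,-1.6738) cross=-13.301
θ=12°:   branch - wants cross < 0 → take C=(5.3671,-1.6738) (cross=-13.301)
θ=12°: ex = (C−B)/|BC| = (0.8527,-0.5224); ey = (0.5224,0.8527)
θ=12°: P = B + -2.14·ex + -0.70·ey = (-0.2342,0.9369)
θ=42°: B = A + 2.00·(cos42°, sin42°) = (1.4863, 1.3383)
θ=42°: |BD| = 7.6320
θ=42°: circle(B,4.00) ∩ circle(D,4.00): a=3.8160, h=1.1993
θ=42°:   candidates: C₊=(5.4534,1.8498) cross=9.153; C₋=(5.0328,-0.5116) cross=-9.153
θ=42°:   branch - wants cross < 0 → take C=(5.0328,-0.5116) (cross=-9.153)
θ=42°: ex = (C−B)/|BC| = (0.8866,-0.4625); ey = (0.4625,0.8866)
θ=42°: P = B + -2.14·ex + -0.70·ey = (-0.7348,1.7073)

θ=12°: -0.23 0.94
θ=42°: -0.73 1.71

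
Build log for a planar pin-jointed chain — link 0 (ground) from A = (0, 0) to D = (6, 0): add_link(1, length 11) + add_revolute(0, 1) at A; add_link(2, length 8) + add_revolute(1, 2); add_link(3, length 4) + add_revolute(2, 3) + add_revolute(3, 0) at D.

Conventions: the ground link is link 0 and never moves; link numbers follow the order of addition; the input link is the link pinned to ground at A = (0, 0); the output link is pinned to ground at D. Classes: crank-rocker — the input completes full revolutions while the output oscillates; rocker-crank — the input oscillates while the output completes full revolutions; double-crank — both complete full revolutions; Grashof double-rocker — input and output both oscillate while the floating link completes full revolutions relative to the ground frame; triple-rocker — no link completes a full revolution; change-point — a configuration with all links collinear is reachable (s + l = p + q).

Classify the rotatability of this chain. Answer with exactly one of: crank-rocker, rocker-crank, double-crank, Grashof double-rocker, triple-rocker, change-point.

lengths: ground=6, input=11, coupler=8, output=4
sorted: s=4 (shortest), l=11 (longest), p+q=14
s + l = 15 vs p + q = 14
s + l > p + q → non-Grashof → no link fully rotates → triple-rocker

triple-rocker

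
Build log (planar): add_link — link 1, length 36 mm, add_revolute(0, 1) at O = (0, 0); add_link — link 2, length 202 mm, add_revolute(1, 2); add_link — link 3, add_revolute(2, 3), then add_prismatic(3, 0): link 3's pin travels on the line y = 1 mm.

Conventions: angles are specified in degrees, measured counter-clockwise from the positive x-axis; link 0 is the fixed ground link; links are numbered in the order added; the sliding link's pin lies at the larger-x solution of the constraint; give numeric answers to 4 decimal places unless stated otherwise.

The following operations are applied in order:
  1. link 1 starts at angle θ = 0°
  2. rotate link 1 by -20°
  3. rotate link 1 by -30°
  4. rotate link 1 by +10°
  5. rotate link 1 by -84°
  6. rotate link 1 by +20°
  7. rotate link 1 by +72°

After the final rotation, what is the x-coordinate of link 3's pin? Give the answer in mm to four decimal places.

geometry: r = 36 mm, L = 202 mm, e = 1 mm; θ starts at 0°
rotate link 1 by -20°: θ ← 0° -20° = -20°
rotate link 1 by -30°: θ ← -20° -30° = -50°
rotate link 1 by +10°: θ ← -50° +10° = -40°
rotate link 1 by -84°: θ ← -40° -84° = -124°
rotate link 1 by +20°: θ ← -124° +20° = -104°
rotate link 1 by +72°: θ ← -104° +72° = -32°
crank pin P = (r cos θ, r sin θ) = (30.529731, -19.077094)
h = r sin θ − e = -19.077094 − 1 = -20.077094
x = r cos θ + √(L² − h²) = 30.529731 + 200.999777 = 231.529508

231.5295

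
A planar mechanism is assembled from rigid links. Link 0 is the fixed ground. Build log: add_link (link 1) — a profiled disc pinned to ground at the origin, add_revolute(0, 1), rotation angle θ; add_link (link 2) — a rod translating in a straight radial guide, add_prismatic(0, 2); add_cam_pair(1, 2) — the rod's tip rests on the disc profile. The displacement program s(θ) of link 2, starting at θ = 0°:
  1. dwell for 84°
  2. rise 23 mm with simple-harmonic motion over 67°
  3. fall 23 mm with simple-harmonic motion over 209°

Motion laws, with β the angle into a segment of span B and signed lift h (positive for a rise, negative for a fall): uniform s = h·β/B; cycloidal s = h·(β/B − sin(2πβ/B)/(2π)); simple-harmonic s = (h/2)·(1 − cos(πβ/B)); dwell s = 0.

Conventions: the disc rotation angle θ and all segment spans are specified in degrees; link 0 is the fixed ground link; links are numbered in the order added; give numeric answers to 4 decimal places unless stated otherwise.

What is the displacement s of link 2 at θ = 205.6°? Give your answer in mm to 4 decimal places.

seg 1 [0°–84°] dwell: s stays 0.0000
seg 2 [84°–151°] simple-harmonic, h=23: full span → s += 23 → s = 23.0000
seg 3 [151°–360°] simple-harmonic, h=-23: θ=205.6° here. β=54.6, B=209. -23/2·(1 − cos(π·0.2612)) = -3.6605 → s = 19.3395

19.3395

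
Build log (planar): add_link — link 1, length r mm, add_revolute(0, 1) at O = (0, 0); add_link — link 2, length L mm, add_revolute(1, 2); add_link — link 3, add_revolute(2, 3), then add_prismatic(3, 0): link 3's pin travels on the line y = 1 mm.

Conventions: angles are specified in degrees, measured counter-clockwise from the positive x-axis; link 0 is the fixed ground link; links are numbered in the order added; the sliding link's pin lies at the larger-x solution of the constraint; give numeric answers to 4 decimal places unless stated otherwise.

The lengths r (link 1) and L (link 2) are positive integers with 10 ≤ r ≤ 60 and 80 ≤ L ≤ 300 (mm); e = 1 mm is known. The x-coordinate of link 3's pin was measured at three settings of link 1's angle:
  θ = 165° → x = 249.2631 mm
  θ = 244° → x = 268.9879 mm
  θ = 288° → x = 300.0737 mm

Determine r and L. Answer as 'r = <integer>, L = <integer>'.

constraint per measurement: (x − r cos θ)² + (r sin θ − e)² = L²
subtracting the θ₁ and θ₂ equations cancels the r² and L² terms:
r = (x₁² − x₂²) / (2[(x₁cos θ₁ + e sin θ₁) − (x₂cos θ₂ + e sin θ₂)]) = 41.9999 → r = 42
L² = (x₁ − r cos θ₁)² + (r sin θ₁ − e)² = 84100.0042 → L = 290.0000 → L = 290
check at θ₃=288°: x = 300.0737 (printed 300.0737) ✓

r = 42, L = 290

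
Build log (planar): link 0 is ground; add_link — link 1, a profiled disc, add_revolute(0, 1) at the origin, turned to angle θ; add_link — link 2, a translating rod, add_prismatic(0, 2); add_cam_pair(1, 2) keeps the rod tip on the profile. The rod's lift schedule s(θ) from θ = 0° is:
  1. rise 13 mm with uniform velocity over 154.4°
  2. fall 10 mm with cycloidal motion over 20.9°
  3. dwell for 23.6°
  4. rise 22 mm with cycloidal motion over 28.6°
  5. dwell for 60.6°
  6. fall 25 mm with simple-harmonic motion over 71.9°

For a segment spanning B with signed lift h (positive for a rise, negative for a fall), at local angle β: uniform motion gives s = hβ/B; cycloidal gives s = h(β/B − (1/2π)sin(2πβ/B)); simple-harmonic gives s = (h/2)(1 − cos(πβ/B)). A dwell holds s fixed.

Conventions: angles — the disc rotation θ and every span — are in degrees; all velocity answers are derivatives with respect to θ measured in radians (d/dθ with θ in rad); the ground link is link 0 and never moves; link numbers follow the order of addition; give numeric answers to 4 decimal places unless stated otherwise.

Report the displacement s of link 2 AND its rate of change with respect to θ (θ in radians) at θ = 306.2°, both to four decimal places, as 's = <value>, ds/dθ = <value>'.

seg 1 [0°–154.4°] uniform, h=13: full span → s += 13 → s = 13.0000
seg 2 [154.4°–175.3°] cycloidal, h=-10: full span → s += -10 → s = 3.0000
seg 3 [175.3°–198.9°] dwell: s stays 3.0000
seg 4 [198.9°–227.5°] cycloidal, h=22: full span → s += 22 → s = 25.0000
seg 5 [227.5°–288.1°] dwell: s stays 25.0000
seg 6 [288.1°–360°] simple-harmonic, h=-25: θ=306.2° here. β=18.1, B=71.9. -25/2·(1 − cos(π·0.2517)) = -3.7096 → s = 21.2904
velocity in seg [288.1°–360°] (simple-harmonic), θ in radians: β = 18.1° = 0.3159 rad, B = 71.9° = 1.2549 rad; ds/dθ = (πh/(2B)) sin(πβ/B) = (π·(-25)/(2·1.2549)) sin(π·0.2517) = -22.248346 mm/rad

s = 21.2904, ds/dθ = -22.2483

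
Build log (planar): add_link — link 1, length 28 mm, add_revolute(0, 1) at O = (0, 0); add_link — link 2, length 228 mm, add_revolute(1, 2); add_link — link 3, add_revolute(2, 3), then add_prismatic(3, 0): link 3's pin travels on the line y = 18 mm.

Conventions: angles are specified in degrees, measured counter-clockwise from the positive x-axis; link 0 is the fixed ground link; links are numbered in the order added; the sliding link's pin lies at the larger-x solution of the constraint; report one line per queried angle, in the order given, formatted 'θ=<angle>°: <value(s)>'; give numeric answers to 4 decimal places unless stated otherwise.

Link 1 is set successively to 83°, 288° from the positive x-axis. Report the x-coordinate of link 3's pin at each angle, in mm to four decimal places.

geometry: r = 28 mm, L = 228 mm, e = 18 mm
θ=83°: crank pin P = (r cos θ, r sin θ) = (3.412342, 27.791292)
θ=83°: h = r sin θ − e = 27.791292 − 18 = 9.791292
θ=83°: x = r cos θ + √(L² − h²) = 3.412342 + 227.789663 = 231.202005
θ=288°: crank pin P = (r cos θ, r sin θ) = (8.652476, -26.629582)
θ=288°: h = r sin θ − e = -26.629582 − 18 = -44.629582
θ=288°: x = r cos θ + √(L² − h²) = 8.652476 + 223.589357 = 232.241832

θ=83°: 231.2020
θ=288°: 232.2418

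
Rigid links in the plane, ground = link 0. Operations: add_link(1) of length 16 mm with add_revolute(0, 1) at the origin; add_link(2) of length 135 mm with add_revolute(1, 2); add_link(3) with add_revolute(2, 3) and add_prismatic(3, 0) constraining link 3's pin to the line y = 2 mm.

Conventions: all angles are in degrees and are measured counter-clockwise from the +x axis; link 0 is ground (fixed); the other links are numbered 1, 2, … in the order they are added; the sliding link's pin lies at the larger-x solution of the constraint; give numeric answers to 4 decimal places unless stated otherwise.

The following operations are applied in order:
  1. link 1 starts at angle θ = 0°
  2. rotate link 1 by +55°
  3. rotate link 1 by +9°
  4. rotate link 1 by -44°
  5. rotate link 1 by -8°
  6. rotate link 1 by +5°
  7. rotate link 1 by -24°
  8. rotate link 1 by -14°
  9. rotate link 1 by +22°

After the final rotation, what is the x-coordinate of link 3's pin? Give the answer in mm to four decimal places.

geometry: r = 16 mm, L = 135 mm, e = 2 mm; θ starts at 0°
rotate link 1 by +55°: θ ← 0° +55° = 55°
rotate link 1 by +9°: θ ← 55° +9° = 64°
rotate link 1 by -44°: θ ← 64° -44° = 20°
rotate link 1 by -8°: θ ← 20° -8° = 12°
rotate link 1 by +5°: θ ← 12° +5° = 17°
rotate link 1 by -24°: θ ← 17° -24° = -7°
rotate link 1 by -14°: θ ← -7° -14° = -21°
rotate link 1 by +22°: θ ← -21° +22° = 1°
crank pin P = (r cos θ, r sin θ) = (15.997563, 0.279239)
h = r sin θ − e = 0.279239 − 2 = -1.720761
x = r cos θ + √(L² − h²) = 15.997563 + 134.989033 = 150.986596

150.9866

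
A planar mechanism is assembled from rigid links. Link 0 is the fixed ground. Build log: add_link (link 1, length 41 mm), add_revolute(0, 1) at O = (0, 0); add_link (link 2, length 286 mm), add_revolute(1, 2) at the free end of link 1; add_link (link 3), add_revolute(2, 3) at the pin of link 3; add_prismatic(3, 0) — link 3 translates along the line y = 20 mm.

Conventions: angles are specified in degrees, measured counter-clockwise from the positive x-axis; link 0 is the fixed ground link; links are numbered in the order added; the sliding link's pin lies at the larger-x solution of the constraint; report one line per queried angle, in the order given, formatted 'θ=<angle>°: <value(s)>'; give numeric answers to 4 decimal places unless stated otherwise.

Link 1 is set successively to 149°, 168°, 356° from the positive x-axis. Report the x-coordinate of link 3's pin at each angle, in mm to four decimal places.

geometry: r = 41 mm, L = 286 mm, e = 20 mm
θ=149°: crank pin P = (r cos θ, r sin θ) = (-35.143859, 21.116561)
θ=149°: h = r sin θ − e = 21.116561 − 20 = 1.116561
θ=149°: x = r cos θ + √(L² − h²) = -35.143859 + 285.997820 = 250.853961
θ=168°: crank pin P = (r cos θ, r sin θ) = (-40.104052, 8.524379)
θ=168°: h = r sin θ − e = 8.524379 − 20 = -11.475621
θ=168°: x = r cos θ + √(L² − h²) = -40.104052 + 285.769680 = 245.665629
θ=356°: crank pin P = (r cos θ, r sin θ) = (40.900126, -2.860015)
θ=356°: h = r sin θ − e = -2.860015 − 20 = -22.860015
θ=356°: x = r cos θ + √(L² − h²) = 40.900126 + 285.084934 = 325.985060

θ=149°: 250.8540
θ=168°: 245.6656
θ=356°: 325.9851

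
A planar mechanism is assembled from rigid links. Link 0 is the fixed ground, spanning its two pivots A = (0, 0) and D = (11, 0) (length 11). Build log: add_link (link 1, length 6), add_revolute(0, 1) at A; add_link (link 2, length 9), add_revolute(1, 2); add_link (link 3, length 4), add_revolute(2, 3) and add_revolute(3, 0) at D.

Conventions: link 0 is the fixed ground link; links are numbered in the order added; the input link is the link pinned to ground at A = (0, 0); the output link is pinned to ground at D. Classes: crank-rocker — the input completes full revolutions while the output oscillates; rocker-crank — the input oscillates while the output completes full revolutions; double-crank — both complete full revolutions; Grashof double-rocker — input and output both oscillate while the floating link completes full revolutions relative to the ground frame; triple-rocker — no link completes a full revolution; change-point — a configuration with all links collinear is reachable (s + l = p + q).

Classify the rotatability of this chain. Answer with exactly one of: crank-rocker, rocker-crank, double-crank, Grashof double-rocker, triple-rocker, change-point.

lengths: ground=11, input=6, coupler=9, output=4
sorted: s=4 (shortest), l=11 (longest), p+q=15
s + l = 15 vs p + q = 15
s + l = p + q → change-point (collinear configuration reachable)

change-point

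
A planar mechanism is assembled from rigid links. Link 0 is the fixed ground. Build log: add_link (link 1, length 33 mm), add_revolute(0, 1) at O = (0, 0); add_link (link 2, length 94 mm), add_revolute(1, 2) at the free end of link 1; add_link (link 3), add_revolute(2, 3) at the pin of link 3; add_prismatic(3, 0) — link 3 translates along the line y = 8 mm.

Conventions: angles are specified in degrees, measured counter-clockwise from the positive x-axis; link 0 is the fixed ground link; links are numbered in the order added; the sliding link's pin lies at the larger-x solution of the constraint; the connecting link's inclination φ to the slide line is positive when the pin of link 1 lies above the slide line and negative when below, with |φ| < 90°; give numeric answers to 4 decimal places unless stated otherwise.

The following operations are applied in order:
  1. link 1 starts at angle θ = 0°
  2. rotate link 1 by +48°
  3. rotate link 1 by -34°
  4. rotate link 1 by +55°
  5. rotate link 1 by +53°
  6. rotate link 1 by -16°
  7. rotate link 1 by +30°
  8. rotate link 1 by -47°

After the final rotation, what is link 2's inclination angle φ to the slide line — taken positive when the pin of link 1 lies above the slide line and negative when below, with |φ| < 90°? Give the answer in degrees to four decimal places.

geometry: r = 33 mm, L = 94 mm, e = 8 mm; θ starts at 0°
rotate link 1 by +48°: θ ← 0° +48° = 48°
rotate link 1 by -34°: θ ← 48° -34° = 14°
rotate link 1 by +55°: θ ← 14° +55° = 69°
rotate link 1 by +53°: θ ← 69° +53° = 122°
rotate link 1 by -16°: θ ← 122° -16° = 106°
rotate link 1 by +30°: θ ← 106° +30° = 136°
rotate link 1 by -47°: θ ← 136° -47° = 89°
h = r sin θ − e = 32.994974 − 8 = 24.994974
sin φ = h / L = 24.994974 / 94 = 0.26590398
φ = arcsin(0.26590398) = 15.420674°

15.4207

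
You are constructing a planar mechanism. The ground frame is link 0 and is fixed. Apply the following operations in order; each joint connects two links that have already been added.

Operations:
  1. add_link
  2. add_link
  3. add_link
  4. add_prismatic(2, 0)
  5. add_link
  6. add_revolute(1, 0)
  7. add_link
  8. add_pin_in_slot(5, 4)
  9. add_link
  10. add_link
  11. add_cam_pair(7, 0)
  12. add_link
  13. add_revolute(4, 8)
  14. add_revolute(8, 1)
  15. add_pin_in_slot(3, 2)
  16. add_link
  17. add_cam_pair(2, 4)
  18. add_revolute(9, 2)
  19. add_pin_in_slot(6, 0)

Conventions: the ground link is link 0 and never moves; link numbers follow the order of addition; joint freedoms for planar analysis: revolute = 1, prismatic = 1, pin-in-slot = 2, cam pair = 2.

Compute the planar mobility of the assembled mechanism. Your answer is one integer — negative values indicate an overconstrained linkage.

link 0 = ground. State L|J1|J2 = 1|0|0
+link1  2|0|0
+link2  3|0|0
+link3  4|0|0
P(2,0) f=1→J1  4|1|0
+link4  5|1|0
R(1,0) f=1→J1  5|2|0
+link5  6|2|0
PS(5,4) f=2→J2  6|2|1
+link6  7|2|1
+link7  8|2|1
C(7,0) f=2→J2  8|2|2
+link8  9|2|2
R(4,8) f=1→J1  9|3|2
R(8,1) f=1→J1  9|4|2
PS(3,2) f=2→J2  9|4|3
+link9  10|4|3
C(2,4) f=2→J2  10|4|4
R(9,2) f=1→J1  10|5|4
PS(6,0) f=2→J2  10|5|5
M = 3(10−1)−2·5−5 = 27−10−5 = 12

M = 12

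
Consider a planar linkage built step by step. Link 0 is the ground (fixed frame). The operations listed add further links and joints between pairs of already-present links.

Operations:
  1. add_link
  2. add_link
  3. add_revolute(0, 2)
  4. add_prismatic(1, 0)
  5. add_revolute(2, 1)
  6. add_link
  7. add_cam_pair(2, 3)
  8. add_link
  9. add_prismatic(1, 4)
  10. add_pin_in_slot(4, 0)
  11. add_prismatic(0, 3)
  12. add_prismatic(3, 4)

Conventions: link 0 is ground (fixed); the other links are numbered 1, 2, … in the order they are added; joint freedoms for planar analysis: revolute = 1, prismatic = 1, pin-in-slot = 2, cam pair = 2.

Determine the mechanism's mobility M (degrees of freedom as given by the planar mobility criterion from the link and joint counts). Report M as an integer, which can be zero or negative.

link 0 = ground. State L|J1|J2 = 1|0|0
+link1  2|0|0
+link2  3|0|0
R(0,2) f=1→J1  3|1|0
P(1,0) f=1→J1  3|2|0
R(2,1) f=1→J1  3|3|0
+link3  4|3|0
C(2,3) f=2→J2  4|3|1
+link4  5|3|1
P(1,4) f=1→J1  5|4|1
PS(4,0) f=2→J2  5|4|2
P(0,3) f=1→J1  5|5|2
P(3,4) f=1→J1  5|6|2
M = 3(5−1)−2·6−2 = 12−12−2 = -2

M = -2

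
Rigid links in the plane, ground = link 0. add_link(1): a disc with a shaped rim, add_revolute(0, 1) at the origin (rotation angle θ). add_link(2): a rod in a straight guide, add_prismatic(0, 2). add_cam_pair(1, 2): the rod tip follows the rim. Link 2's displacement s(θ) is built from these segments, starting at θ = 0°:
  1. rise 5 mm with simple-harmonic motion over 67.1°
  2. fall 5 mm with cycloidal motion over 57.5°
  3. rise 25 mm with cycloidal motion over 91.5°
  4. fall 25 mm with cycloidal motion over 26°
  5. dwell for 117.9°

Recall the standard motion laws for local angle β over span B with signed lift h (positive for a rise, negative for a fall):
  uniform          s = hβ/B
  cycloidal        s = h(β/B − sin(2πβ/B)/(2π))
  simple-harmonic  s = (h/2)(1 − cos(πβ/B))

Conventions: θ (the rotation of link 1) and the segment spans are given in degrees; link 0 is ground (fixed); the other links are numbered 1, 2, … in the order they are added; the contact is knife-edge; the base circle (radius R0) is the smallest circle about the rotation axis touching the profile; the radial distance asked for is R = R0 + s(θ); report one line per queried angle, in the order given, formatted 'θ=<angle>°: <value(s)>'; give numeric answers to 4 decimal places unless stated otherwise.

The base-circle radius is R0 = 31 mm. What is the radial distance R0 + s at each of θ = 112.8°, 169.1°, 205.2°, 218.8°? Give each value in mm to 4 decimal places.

segment 1 (0° to 67.1°, simple-harmonic, h = 5) is passed completely: s = 0.0000 + (5) = 5.0000
θ = 112.8° falls in segment 2 (67.1° to 124.6°, cycloidal, h = -5): β = 112.8 − 67.1 = 45.7°, B = 57.5°; Δs = -5·(0.7948 − sin(2π·0.7948)/(2π)) = -4.7384; s = 5.0000 − 4.7384 = 0.2616
segment 2 (67.1° to 124.6°, cycloidal, h = -5) is passed completely: s = 5.0000 + (-5) = 0.0000
θ = 169.1° falls in segment 3 (124.6° to 216.1°, cycloidal, h = 25): β = 169.1 − 124.6 = 44.5°, B = 91.5°; Δs = 25·(0.4863 − sin(2π·0.4863)/(2π)) = 11.8174; s = 0.0000 + 11.8174 = 11.8174
θ = 205.2° falls in segment 3 (124.6° to 216.1°, cycloidal, h = 25): β = 205.2 − 124.6 = 80.6°, B = 91.5°; Δs = 25·(0.8809 − sin(2π·0.8809)/(2π)) = 24.7296; s = 0.0000 + 24.7296 = 24.7296
segment 3 (124.6° to 216.1°, cycloidal, h = 25) is passed completely: s = 0.0000 + (25) = 25.0000
θ = 218.8° falls in segment 4 (216.1° to 242.1°, cycloidal, h = -25): β = 218.8 − 216.1 = 2.7°, B = 26°; Δs = -25·(0.1038 − sin(2π·0.1038)/(2π)) = -0.1803; s = 25.0000 − 0.1803 = 24.8197
θ=112.8°: R = R0 + s = 31 + 0.2616 = 31.2616
θ=169.1°: R = R0 + s = 31 + 11.8174 = 42.8174
θ=205.2°: R = R0 + s = 31 + 24.7296 = 55.7296
θ=218.8°: R = R0 + s = 31 + 24.8197 = 55.8197

θ=112.8°: 31.2616
θ=169.1°: 42.8174
θ=205.2°: 55.7296
θ=218.8°: 55.8197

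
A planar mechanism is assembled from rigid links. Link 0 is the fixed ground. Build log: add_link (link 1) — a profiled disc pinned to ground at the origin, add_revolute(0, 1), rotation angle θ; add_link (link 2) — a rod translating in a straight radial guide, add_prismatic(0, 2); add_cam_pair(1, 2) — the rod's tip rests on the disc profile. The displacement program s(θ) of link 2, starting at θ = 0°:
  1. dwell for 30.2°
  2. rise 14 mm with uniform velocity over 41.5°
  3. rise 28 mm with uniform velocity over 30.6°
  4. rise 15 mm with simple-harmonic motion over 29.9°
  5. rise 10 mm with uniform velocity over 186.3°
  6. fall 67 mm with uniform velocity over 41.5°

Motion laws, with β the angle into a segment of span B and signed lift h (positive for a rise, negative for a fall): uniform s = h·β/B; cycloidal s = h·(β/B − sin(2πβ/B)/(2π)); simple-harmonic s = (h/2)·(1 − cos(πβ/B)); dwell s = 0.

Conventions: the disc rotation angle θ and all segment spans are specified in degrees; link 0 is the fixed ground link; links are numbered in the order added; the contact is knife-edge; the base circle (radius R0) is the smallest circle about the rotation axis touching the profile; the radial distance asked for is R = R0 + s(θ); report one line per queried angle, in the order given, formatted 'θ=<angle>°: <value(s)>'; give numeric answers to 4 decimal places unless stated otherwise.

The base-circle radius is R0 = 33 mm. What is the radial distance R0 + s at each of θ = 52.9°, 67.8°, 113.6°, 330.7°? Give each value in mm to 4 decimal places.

seg 1 [0°–30.2°] dwell: s stays 0.0000
seg 2 [30.2°–71.7°] uniform, h=14: θ=52.9° here. β=22.7, B=41.5. 14·22.7/41.5 = 7.6578 → s = 7.6578
seg 2 [30.2°–71.7°] uniform, h=14: θ=67.8° here. β=37.6, B=41.5. 14·37.6/41.5 = 12.6843 → s = 12.6843
seg 2 [30.2°–71.7°] uniform, h=14: full span → s += 14 → s = 14.0000
seg 3 [71.7°–102.3°] uniform, h=28: full span → s += 28 → s = 42.0000
seg 4 [102.3°–132.2°] simple-harmonic, h=15: θ=113.6° here. β=11.3, B=29.9. 15/2·(1 − cos(π·0.3779)) = 4.6937 → s = 46.6937
seg 4 [102.3°–132.2°] simple-harmonic, h=15: full span → s += 15 → s = 57.0000
seg 5 [132.2°–318.5°] uniform, h=10: full span → s += 10 → s = 67.0000
seg 6 [318.5°–360°] uniform, h=-67: θ=330.7° here. β=12.2, B=41.5. -67·12.2/41.5 = -19.6964 → s = 47.3036
θ=52.9°: R = R0 + s = 33 + 7.6578 = 40.6578
θ=67.8°: R = R0 + s = 33 + 12.6843 = 45.6843
θ=113.6°: R = R0 + s = 33 + 46.6937 = 79.6937
θ=330.7°: R = R0 + s = 33 + 47.3036 = 80.3036

θ=52.9°: 40.6578
θ=67.8°: 45.6843
θ=113.6°: 79.6937
θ=330.7°: 80.3036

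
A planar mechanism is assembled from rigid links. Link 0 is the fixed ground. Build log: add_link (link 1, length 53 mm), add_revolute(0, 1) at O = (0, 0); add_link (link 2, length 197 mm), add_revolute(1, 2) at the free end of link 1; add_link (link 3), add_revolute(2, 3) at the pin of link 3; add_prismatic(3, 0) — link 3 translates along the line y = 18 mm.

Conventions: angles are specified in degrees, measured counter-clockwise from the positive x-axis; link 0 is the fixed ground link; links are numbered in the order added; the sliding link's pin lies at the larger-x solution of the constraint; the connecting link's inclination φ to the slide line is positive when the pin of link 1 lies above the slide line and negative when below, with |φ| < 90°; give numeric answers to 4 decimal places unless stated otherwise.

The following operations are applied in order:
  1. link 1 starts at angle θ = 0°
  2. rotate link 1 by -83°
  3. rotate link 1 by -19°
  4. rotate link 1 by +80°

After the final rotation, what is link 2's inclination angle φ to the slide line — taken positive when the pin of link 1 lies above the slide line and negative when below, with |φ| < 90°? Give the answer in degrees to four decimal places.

geometry: r = 53 mm, L = 197 mm, e = 18 mm; θ starts at 0°
rotate link 1 by -83°: θ ← 0° -83° = -83°
rotate link 1 by -19°: θ ← -83° -19° = -102°
rotate link 1 by +80°: θ ← -102° +80° = -22°
h = r sin θ − e = -19.854149 − 18 = -37.854149
sin φ = h / L = -37.854149 / 197 = -0.19215304
φ = arcsin(-0.19215304) = -11.078460°

-11.0785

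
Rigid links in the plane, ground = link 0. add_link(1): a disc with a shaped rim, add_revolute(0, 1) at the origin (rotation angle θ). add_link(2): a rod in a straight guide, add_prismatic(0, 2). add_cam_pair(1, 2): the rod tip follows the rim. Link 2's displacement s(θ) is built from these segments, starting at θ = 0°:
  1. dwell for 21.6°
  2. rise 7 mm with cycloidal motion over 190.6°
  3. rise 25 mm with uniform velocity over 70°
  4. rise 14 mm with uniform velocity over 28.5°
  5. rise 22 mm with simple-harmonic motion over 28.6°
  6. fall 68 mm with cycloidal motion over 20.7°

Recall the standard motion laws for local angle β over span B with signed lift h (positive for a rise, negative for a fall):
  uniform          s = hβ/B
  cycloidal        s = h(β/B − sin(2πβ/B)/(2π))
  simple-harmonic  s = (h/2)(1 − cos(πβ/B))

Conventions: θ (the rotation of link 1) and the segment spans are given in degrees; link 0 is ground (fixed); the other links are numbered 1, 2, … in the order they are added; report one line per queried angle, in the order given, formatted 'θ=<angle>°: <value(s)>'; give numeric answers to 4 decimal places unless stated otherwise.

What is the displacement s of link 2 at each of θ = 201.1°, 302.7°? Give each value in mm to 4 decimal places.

segment 1 (0° to 21.6°, dwell): s unchanged at 0.0000
θ = 201.1° falls in segment 2 (21.6° to 212.2°, cycloidal, h = 7): β = 201.1 − 21.6 = 179.5°, B = 190.6°; Δs = 7·(0.9418 − sin(2π·0.9418)/(2π)) = 6.9910; s = 0.0000 + 6.9910 = 6.9910
segment 2 (21.6° to 212.2°, cycloidal, h = 7) is passed completely: s = 0.0000 + (7) = 7.0000
segment 3 (212.2° to 282.2°, uniform, h = 25) is passed completely: s = 7.0000 + (25) = 32.0000
θ = 302.7° falls in segment 4 (282.2° to 310.7°, uniform, h = 14): β = 302.7 − 282.2 = 20.5°, B = 28.5°; Δs = 14·20.5/28.5 = 10.0702; s = 32.0000 + 10.0702 = 42.0702

θ=201.1°: 6.9910
θ=302.7°: 42.0702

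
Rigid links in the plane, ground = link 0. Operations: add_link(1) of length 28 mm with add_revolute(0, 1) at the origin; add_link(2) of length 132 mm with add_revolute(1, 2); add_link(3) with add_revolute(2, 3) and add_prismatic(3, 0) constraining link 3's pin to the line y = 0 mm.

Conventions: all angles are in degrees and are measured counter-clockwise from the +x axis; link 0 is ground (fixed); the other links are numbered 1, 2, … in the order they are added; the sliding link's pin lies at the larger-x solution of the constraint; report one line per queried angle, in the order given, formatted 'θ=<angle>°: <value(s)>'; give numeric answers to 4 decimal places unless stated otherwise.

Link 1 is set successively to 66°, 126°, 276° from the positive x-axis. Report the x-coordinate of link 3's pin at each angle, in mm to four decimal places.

geometry: r = 28 mm, L = 132 mm, e = 0 mm
θ=66°: crank pin P = (r cos θ, r sin θ) = (11.388626, 25.579273)
θ=66°: h = r sin θ − e = 25.579273 − 0 = 25.579273
θ=66°: x = r cos θ + √(L² − h²) = 11.388626 + 129.497880 = 140.886506
θ=126°: crank pin P = (r cos θ, r sin θ) = (-16.457987, 22.652476)
θ=126°: h = r sin θ − e = 22.652476 − 0 = 22.652476
θ=126°: x = r cos θ + √(L² − h²) = -16.457987 + 130.041783 = 113.583796
θ=276°: crank pin P = (r cos θ, r sin θ) = (2.926797, -27.846613)
θ=276°: h = r sin θ − e = -27.846613 − 0 = -27.846613
θ=276°: x = r cos θ + √(L² − h²) = 2.926797 + 129.029323 = 131.956120

θ=66°: 140.8865
θ=126°: 113.5838
θ=276°: 131.9561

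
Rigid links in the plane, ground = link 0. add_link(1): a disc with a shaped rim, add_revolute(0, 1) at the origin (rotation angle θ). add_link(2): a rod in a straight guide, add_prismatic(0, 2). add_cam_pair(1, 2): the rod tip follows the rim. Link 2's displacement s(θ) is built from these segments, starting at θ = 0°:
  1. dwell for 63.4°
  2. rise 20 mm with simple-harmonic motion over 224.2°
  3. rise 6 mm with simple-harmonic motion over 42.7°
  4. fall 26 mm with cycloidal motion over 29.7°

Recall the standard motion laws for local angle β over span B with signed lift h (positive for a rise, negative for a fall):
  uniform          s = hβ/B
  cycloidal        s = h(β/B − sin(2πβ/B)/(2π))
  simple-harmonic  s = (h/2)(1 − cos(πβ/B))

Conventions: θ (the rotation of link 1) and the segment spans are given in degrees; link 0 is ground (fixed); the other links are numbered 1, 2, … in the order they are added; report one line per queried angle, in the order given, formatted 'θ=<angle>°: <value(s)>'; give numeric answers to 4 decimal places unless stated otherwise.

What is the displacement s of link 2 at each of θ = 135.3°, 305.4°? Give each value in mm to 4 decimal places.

segment 1 (0° to 63.4°, dwell): s unchanged at 0.0000
θ = 135.3° falls in segment 2 (63.4° to 287.6°, simple-harmonic, h = 20): β = 135.3 − 63.4 = 71.9°, B = 224.2°; Δs = 20/2·(1 − cos(π·0.3207)) = 4.6602; s = 0.0000 + 4.6602 = 4.6602
segment 2 (63.4° to 287.6°, simple-harmonic, h = 20) is passed completely: s = 0.0000 + (20) = 20.0000
θ = 305.4° falls in segment 3 (287.6° to 330.3°, simple-harmonic, h = 6): β = 305.4 − 287.6 = 17.8°, B = 42.7°; Δs = 6/2·(1 − cos(π·0.4169)) = 2.2253; s = 20.0000 + 2.2253 = 22.2253

θ=135.3°: 4.6602
θ=305.4°: 22.2253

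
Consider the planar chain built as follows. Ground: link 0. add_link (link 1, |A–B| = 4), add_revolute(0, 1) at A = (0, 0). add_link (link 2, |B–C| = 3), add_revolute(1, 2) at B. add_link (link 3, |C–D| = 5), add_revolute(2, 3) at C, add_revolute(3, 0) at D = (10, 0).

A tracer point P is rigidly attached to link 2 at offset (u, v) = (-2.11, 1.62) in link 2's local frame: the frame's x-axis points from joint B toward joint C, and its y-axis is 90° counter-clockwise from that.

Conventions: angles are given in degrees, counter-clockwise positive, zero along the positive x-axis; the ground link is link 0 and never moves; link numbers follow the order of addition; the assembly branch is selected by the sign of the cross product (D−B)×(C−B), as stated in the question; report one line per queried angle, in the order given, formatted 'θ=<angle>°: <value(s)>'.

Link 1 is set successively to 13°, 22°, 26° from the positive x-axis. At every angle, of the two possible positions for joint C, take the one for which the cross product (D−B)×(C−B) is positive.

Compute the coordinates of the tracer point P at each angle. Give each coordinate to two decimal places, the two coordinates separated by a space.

A=(0,0), D=(10.00,0)
θ=13°: B = A + 4.00·(cos13°, sin13°) = (3.8975, 0.8998)
θ=13°: |BD| = 6.1685
θ=13°: circle(B,3.00) ∩ circle(D,5.00): a=1.7873, h=2.4094
θ=13°:   candidates: C₊=(6.0172,3.0228) cross=14.863; C₋=(5.3142,-1.7446) cross=-14.863
θ=13°:   branch + wants cross > 0 → take C=(6.0172,3.0228) (cross=14.863)
θ=13°: ex = (C−B)/|BC| = (0.7066,0.7077); ey = (-0.7077,0.7066)
θ=13°: P = B + -2.11·ex + 1.62·ey = (1.2602,0.5513)
θ=22°: B = A + 4.00·(cos22°, sin22°) = (3.7087, 1.4984)
θ=22°: |BD| = 6.4672
θ=22°: circle(B,3.00) ∩ circle(D,5.00): a=1.9966, h=2.2391
θ=22°:   candidates: C₊=(6.1698,3.2140) cross=14.481; C₋=(5.1322,-1.1423) cross=-14.481
θ=22°:   branch + wants cross > 0 → take C=(6.1698,3.2140) (cross=14.481)
θ=22°: ex = (C−B)/|BC| = (0.8204,0.5719); ey = (-0.5719,0.8204)
θ=22°: P = B + -2.11·ex + 1.62·ey = (1.0514,1.6208)
θ=26°: B = A + 4.00·(cos26°, sin26°) = (3.5952, 1.7535)
θ=26°: |BD| = 6.6405
θ=26°: circle(B,3.00) ∩ circle(D,5.00): a=2.1155, h=2.1271
θ=26°:   candidates: C₊=(6.1973,3.2465) cross=14.125; C₋=(5.0739,-0.8567) cross=-14.125
θ=26°:   branch + wants cross > 0 → take C=(6.1973,3.2465) (cross=14.125)
θ=26°: ex = (C−B)/|BC| = (0.8674,0.4977); ey = (-0.4977,0.8674)
θ=26°: P = B + -2.11·ex + 1.62·ey = (0.9588,2.1086)

θ=13°: 1.26 0.55
θ=22°: 1.05 1.62
θ=26°: 0.96 2.11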